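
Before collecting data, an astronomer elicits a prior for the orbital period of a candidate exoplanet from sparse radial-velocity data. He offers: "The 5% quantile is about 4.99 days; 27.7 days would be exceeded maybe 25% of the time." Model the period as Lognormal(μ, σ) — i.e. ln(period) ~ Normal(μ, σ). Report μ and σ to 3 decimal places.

If T ~ Lognormal(μ,σ) then ln T ~ Normal(μ,σ), so the p-quantile of ln T is μ + z_p·σ.
ln(4.99) = 1.607 and ln(27.7) = 3.321; z_{0.05} = -1.645, z_{0.75} = 0.6745.
σ = (3.321 − 1.607)/(0.6745 − (-1.645)) = 0.739.
μ = 1.607 − (-1.645)·0.739 = 2.823.

μ ≈ 2.823, σ ≈ 0.739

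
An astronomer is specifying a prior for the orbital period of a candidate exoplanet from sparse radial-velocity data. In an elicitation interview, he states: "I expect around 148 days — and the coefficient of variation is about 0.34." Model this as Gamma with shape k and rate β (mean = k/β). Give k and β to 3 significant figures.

For Gamma(k, rate β): mean = k/β, variance = k/β², so CV = 1/√k.
CV = 0.34, hence k = 1/CV² = 8.65.
Then β = k/mean = 8.65/148 = 0.0584.

k ≈ 8.65, β ≈ 0.0584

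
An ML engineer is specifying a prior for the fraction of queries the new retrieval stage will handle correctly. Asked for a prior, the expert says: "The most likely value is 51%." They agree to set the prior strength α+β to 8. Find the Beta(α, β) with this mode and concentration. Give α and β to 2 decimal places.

For α,β > 1 the Beta mode is (α−1)/(α+β−2). With α+β = 8, the mode is (α−1)/6.
Set (α−1)/6 = 0.51 → α = 1 + 0.51·6 = 4.06.
β = 8 − α = 3.94.

α = 4.06, β = 3.94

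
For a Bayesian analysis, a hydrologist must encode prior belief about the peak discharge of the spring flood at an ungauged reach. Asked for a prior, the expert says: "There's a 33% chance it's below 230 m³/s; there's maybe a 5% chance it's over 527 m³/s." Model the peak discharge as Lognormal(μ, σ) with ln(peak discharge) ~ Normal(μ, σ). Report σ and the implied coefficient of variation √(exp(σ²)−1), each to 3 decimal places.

If T ~ Lognormal(μ,σ) then ln T ~ Normal(μ,σ), so the p-quantile of ln T is μ + z_p·σ.
ln(230) = 5.438 and ln(527) = 6.267; z_{0.33} = -0.4399, z_{0.95} = 1.645.
σ = (6.267 − 5.438)/(1.645 − (-0.4399)) = 0.398.
μ = 5.438 − (-0.4399)·0.398 = 5.613.
CV = √(exp(σ²)−1) = √(exp(0.1582)−1) = 0.414.

σ ≈ 0.398, CV ≈ 0.414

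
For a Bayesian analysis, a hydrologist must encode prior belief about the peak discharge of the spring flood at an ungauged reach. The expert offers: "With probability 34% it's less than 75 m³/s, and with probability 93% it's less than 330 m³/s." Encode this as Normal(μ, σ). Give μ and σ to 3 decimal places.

μ = 130.701, σ = 135.045

The p-quantile of Normal(μ,σ) is μ + z_p·σ, with z_{0.34} = -0.4125 and z_{0.93} = 1.476.
Eliminate σ: μ = (z₂·x₁ − z₁·x₂)/(z₂ − z₁) = (1.476·75 − (-0.4125)·330)/1.888 = 130.701.
Then σ = (x₂ − x₁)/(z₂ − z₁) = (330 − 75)/1.888 = 135.045.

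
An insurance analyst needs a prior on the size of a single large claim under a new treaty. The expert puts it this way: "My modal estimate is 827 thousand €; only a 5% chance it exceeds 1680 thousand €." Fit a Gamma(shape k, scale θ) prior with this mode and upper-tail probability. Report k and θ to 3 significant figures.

k ≈ 6.51, θ ≈ 150

Gamma(k,θ) with k>1 has mode (k−1)θ, so θ = 827/(k−1).
Need P(X < 1680) = 0.95 with θ tied to k this way. Start at k = 2, θ = 827: P(X<1680) ≈ 0.602.
Too low — raise k to concentrate. Iterating converges to k ≈ 6.51.
Then θ = 827/(6.51−1) ≈ 150.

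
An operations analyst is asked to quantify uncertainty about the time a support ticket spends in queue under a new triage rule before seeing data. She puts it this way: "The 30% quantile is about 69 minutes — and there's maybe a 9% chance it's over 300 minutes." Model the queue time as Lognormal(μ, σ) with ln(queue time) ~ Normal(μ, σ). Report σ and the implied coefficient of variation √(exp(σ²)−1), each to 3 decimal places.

If T ~ Lognormal(μ,σ) then ln T ~ Normal(μ,σ), so the p-quantile of ln T is μ + z_p·σ.
ln(69) = 4.234 and ln(300) = 5.704; z_{0.3} = -0.5244, z_{0.91} = 1.341.
σ = (5.704 − 4.234)/(1.341 − (-0.5244)) = 0.788.
μ = 4.234 − (-0.5244)·0.788 = 4.647.
CV = √(exp(σ²)−1) = √(exp(0.6209)−1) = 0.928.

σ ≈ 0.788, CV ≈ 0.928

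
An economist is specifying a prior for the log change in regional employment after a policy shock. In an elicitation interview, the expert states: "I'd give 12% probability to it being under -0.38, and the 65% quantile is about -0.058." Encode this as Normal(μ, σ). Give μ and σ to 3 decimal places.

μ = -0.138, σ = 0.206

For Normal(μ,σ), the p-quantile is μ + z_p·σ. Here z_{0.12} = -1.175, z_{0.65} = 0.3853.
So -0.38 = μ − 1.175σ and -0.058 = μ + 0.3853σ.
Subtracting: σ = (-0.058 − -0.38)/(0.3853 − (-1.175)) = 0.206.
Then μ = -0.38 − (-1.175)·0.206 = -0.138.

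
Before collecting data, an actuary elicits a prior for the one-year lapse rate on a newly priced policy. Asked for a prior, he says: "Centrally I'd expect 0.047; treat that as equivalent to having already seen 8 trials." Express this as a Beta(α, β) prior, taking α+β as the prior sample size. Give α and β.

α = 0.376, β = 7.624

Under the effective-sample-size interpretation, Beta(α, β) has prior mean α/(α+β) and prior sample size α+β.
So α+β = 8 and α/(α+β) = 0.047, giving α = 0.047·8 = 0.376 and β = 8 − 0.376 = 7.624.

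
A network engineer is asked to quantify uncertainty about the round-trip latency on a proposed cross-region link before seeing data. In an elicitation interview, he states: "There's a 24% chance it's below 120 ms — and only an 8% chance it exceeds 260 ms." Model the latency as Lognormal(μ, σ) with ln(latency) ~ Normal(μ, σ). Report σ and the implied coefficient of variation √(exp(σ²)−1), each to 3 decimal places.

σ ≈ 0.366, CV ≈ 0.379

If T ~ Lognormal(μ,σ) then ln T ~ Normal(μ,σ), so the p-quantile of ln T is μ + z_p·σ.
ln(120) = 4.787 and ln(260) = 5.561; z_{0.24} = -0.7063, z_{0.92} = 1.405.
σ = (5.561 − 4.787)/(1.405 − (-0.7063)) = 0.366.
μ = 4.787 − (-0.7063)·0.366 = 5.046.
CV = √(exp(σ²)−1) = √(exp(0.1341)−1) = 0.379.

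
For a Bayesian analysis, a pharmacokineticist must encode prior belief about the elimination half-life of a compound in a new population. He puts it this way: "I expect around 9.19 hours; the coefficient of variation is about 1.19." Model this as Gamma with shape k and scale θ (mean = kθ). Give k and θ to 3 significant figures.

For Gamma(k, scale θ): mean = kθ, variance = kθ², so CV = 1/√k.
CV = 1.19, hence k = 1/CV² = 0.706.
Then θ = mean/k = 9.19/0.706 = 13.

k ≈ 0.706, θ ≈ 13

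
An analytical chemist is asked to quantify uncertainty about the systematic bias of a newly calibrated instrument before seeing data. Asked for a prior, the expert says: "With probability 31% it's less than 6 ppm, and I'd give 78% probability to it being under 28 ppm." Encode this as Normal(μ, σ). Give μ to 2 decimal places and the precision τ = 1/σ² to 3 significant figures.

For Normal(μ,σ), the p-quantile is μ + z_p·σ. Here z_{0.31} = -0.4959, z_{0.78} = 0.7722.
So 6 = μ − 0.4959σ and 28 = μ + 0.7722σ.
Subtracting: σ = (28 − 6)/(0.7722 − (-0.4959)) = 17.35.
Then μ = 6 − (-0.4959)·17.35 = 14.60.
Precision τ = 1/σ² = 1/17.35² = 0.00332.

μ = 14.60, τ = 0.00332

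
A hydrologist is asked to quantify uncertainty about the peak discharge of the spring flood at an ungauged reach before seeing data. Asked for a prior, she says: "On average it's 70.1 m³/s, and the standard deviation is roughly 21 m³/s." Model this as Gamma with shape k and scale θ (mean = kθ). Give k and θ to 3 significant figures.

k ≈ 11.1, θ ≈ 6.29

For Gamma(k, scale θ): mean = kθ, variance = kθ², so CV = 1/√k.
CV = SD/mean = 21/70.1 = 0.2996, hence k = 1/CV² = 11.1.
Then θ = mean/k = 70.1/11.1 = 6.29.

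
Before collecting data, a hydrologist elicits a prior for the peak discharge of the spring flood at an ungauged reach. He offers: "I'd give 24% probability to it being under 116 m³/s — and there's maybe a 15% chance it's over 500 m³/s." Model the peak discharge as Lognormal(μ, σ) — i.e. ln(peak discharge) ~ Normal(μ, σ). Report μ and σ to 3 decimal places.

μ ≈ 5.346, σ ≈ 0.838

If T ~ Lognormal(μ,σ) then ln T ~ Normal(μ,σ), so the p-quantile of ln T is μ + z_p·σ.
ln(116) = 4.754 and ln(500) = 6.215; z_{0.24} = -0.7063, z_{0.85} = 1.036.
σ = (6.215 − 4.754)/(1.036 − (-0.7063)) = 0.838.
μ = 4.754 − (-0.7063)·0.838 = 5.346.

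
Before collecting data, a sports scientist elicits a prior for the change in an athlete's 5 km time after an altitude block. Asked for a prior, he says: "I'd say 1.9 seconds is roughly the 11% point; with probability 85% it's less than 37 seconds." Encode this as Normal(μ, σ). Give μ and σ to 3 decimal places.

For Normal(μ,σ), the p-quantile is μ + z_p·σ. Here z_{0.11} = -1.227, z_{0.85} = 1.036.
So 1.9 = μ − 1.227σ and 37 = μ + 1.036σ.
Subtracting: σ = (37 − 1.9)/(1.036 − (-1.227)) = 15.511.
Then μ = 1.9 − (-1.227)·15.511 = 20.924.

μ = 20.924, σ = 15.511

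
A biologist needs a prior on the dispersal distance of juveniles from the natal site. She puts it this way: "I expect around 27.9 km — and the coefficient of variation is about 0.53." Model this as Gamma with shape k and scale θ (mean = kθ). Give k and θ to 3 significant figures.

For Gamma(k, scale θ): mean = kθ, variance = kθ², so CV = 1/√k.
CV = 0.53, hence k = 1/CV² = 3.56.
Then θ = mean/k = 27.9/3.56 = 7.84.

k ≈ 3.56, θ ≈ 7.84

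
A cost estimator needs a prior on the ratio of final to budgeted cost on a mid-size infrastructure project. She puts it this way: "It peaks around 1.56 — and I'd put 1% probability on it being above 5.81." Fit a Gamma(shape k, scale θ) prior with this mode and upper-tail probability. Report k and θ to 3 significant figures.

Gamma(k,θ) with k>1 has mode (k−1)θ, so θ = 1.56/(k−1).
Need P(X < 5.81) = 0.99 with θ tied to k this way. Start at k = 2, θ = 1.56: P(X<5.81) ≈ 0.886.
Too low — raise k to concentrate. Iterating converges to k ≈ 3.46.
Then θ = 1.56/(3.46−1) ≈ 0.633.

k ≈ 3.46, θ ≈ 0.633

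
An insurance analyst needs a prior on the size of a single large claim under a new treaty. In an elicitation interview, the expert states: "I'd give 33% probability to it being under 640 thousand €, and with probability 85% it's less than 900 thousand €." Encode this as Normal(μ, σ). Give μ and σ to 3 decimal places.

The p-quantile of Normal(μ,σ) is μ + z_p·σ, with z_{0.33} = -0.4399 and z_{0.85} = 1.036.
Eliminate σ: μ = (z₂·x₁ − z₁·x₂)/(z₂ − z₁) = (1.036·640 − (-0.4399)·900)/1.476 = 717.473.
Then σ = (x₂ − x₁)/(z₂ − z₁) = (900 − 640)/1.476 = 176.110.

μ = 717.473, σ = 176.110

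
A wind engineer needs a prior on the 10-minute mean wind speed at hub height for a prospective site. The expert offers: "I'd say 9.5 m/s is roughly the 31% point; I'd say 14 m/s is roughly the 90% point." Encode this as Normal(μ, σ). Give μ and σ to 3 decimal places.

μ = 10.755, σ = 2.532

The p-quantile of Normal(μ,σ) is μ + z_p·σ, with z_{0.31} = -0.4959 and z_{0.9} = 1.282.
Eliminate σ: μ = (z₂·x₁ − z₁·x₂)/(z₂ − z₁) = (1.282·9.5 − (-0.4959)·14)/1.777 = 10.755.
Then σ = (x₂ − x₁)/(z₂ − z₁) = (14 − 9.5)/1.777 = 2.532.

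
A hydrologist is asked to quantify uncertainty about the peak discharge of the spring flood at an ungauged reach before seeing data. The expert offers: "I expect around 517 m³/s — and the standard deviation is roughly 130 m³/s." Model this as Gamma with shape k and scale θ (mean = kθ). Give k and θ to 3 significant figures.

k ≈ 15.8, θ ≈ 32.7

For Gamma(k, scale θ): mean = kθ, variance = kθ², so CV = 1/√k.
CV = SD/mean = 130/517 = 0.2515, hence k = 1/CV² = 15.8.
Then θ = mean/k = 517/15.8 = 32.7.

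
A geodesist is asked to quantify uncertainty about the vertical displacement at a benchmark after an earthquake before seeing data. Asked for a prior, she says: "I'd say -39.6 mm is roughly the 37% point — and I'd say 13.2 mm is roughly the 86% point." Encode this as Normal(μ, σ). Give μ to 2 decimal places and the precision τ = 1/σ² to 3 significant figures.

μ = -27.19, τ = 0.000715

The p-quantile of Normal(μ,σ) is μ + z_p·σ, with z_{0.37} = -0.3319 and z_{0.86} = 1.08.
Eliminate σ: μ = (z₂·x₁ − z₁·x₂)/(z₂ − z₁) = (1.08·-39.6 − (-0.3319)·13.2)/1.412 = -27.19.
Then σ = (x₂ − x₁)/(z₂ − z₁) = (13.2 − -39.6)/1.412 = 37.39.
Precision τ = 1/σ² = 1/37.39² = 0.000715.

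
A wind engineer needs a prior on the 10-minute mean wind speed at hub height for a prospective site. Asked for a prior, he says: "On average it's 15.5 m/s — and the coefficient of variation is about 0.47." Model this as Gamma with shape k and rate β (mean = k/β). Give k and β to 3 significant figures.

k ≈ 4.53, β ≈ 0.292

For Gamma(k, rate β): mean = k/β, variance = k/β², so CV = 1/√k.
CV = 0.47, hence k = 1/CV² = 4.53.
Then β = k/mean = 4.53/15.5 = 0.292.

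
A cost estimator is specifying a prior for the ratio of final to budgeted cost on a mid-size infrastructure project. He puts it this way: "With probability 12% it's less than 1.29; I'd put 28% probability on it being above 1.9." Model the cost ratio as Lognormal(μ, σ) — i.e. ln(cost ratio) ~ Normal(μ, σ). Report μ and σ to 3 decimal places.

μ ≈ 0.513, σ ≈ 0.220

If T ~ Lognormal(μ,σ) then ln T ~ Normal(μ,σ), so the p-quantile of ln T is μ + z_p·σ.
ln(1.29) = 0.2546 and ln(1.9) = 0.6419; z_{0.12} = -1.175, z_{0.72} = 0.5828.
σ = (0.6419 − 0.2546)/(0.5828 − (-1.175)) = 0.220.
μ = 0.2546 − (-1.175)·0.220 = 0.513.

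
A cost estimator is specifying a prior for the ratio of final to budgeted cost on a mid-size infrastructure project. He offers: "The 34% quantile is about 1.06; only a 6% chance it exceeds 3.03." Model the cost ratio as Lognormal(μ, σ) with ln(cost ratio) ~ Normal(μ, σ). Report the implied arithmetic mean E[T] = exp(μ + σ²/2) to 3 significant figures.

E[T] ≈ 1.52

If T ~ Lognormal(μ,σ) then ln T ~ Normal(μ,σ), so the p-quantile of ln T is μ + z_p·σ.
ln(1.06) = 0.05827 and ln(3.03) = 1.109; z_{0.34} = -0.4125, z_{0.94} = 1.555.
σ = (1.109 − 0.05827)/(1.555 − (-0.4125)) = 0.534.
μ = 0.05827 − (-0.4125)·0.534 = 0.278.
E[T] = exp(μ + σ²/2) = exp(0.278 + 0.1425) = 1.52.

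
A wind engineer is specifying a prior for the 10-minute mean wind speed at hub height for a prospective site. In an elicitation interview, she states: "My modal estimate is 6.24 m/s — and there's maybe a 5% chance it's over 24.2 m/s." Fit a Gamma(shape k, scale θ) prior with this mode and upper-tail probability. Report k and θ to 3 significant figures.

k ≈ 2.38, θ ≈ 4.53

Gamma(k,θ) with k>1 has mode (k−1)θ, so θ = 6.24/(k−1).
Need P(X < 24.2) = 0.95 with θ tied to k this way. Start at k = 2, θ = 6.24: P(X<24.2) ≈ 0.899.
Too low — raise k to concentrate. Iterating converges to k ≈ 2.38.
Then θ = 6.24/(2.38−1) ≈ 4.53.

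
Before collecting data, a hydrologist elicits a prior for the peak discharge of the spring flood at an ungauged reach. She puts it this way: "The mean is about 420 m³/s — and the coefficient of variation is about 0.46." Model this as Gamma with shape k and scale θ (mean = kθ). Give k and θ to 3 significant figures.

For Gamma(k, scale θ): mean = kθ, variance = kθ², so CV = 1/√k.
CV = 0.46, hence k = 1/CV² = 4.73.
Then θ = mean/k = 420/4.73 = 88.9.

k ≈ 4.73, θ ≈ 88.9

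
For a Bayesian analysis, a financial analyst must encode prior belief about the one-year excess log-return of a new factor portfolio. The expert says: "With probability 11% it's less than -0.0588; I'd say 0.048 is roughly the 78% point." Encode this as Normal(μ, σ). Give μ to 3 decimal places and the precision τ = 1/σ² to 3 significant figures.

For Normal(μ,σ), the p-quantile is μ + z_p·σ. Here z_{0.11} = -1.227, z_{0.78} = 0.7722.
So -0.0588 = μ − 1.227σ and 0.048 = μ + 0.7722σ.
Subtracting: σ = (0.048 − -0.0588)/(0.7722 − (-1.227)) = 0.053.
Then μ = -0.0588 − (-1.227)·0.053 = 0.007.
Precision τ = 1/σ² = 1/0.05343² = 350.

μ = 0.007, τ = 350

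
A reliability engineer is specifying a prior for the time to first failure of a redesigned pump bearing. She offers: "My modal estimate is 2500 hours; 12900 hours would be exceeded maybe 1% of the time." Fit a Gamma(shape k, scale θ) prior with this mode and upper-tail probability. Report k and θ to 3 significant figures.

Gamma(k,θ) with k>1 has mode (k−1)θ, so θ = 2500/(k−1).
Need P(X < 12900) = 0.99 with θ tied to k this way. Start at k = 2, θ = 2500: P(X<12900) ≈ 0.965.
Too low — raise k to concentrate. Iterating converges to k ≈ 2.44.
Then θ = 2500/(2.44−1) ≈ 1730.

k ≈ 2.44, θ ≈ 1730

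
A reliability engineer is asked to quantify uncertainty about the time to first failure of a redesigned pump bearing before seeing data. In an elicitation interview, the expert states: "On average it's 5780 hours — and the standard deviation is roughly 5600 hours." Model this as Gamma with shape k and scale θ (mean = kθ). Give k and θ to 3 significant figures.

For Gamma(k, scale θ): mean = kθ, variance = kθ², so CV = 1/√k.
CV = SD/mean = 5600/5780 = 0.9689, hence k = 1/CV² = 1.07.
Then θ = mean/k = 5780/1.07 = 5430.

k ≈ 1.07, θ ≈ 5430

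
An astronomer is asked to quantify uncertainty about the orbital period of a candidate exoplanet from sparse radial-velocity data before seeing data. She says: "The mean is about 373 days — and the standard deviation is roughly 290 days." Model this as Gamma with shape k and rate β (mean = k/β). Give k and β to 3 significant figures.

k ≈ 1.65, β ≈ 0.00444

For Gamma(k, rate β): mean = k/β, variance = k/β², so CV = 1/√k.
CV = SD/mean = 290/373 = 0.7775, hence k = 1/CV² = 1.65.
Then β = k/mean = 1.65/373 = 0.00444.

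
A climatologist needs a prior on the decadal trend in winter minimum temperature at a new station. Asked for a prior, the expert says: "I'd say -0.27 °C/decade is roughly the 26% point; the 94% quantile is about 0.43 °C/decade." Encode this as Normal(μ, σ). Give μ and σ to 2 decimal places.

μ = -0.07, σ = 0.32

For Normal(μ,σ), the p-quantile is μ + z_p·σ. Here z_{0.26} = -0.6433, z_{0.94} = 1.555.
So -0.27 = μ − 0.6433σ and 0.43 = μ + 1.555σ.
Subtracting: σ = (0.43 − -0.27)/(1.555 − (-0.6433)) = 0.32.
Then μ = -0.27 − (-0.6433)·0.32 = -0.07.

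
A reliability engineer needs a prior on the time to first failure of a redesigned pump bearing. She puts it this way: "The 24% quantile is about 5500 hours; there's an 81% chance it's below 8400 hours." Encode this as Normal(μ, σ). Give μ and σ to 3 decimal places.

The p-quantile of Normal(μ,σ) is μ + z_p·σ, with z_{0.24} = -0.7063 and z_{0.81} = 0.8779.
Eliminate σ: μ = (z₂·x₁ − z₁·x₂)/(z₂ − z₁) = (0.8779·5500 − (-0.7063)·8400)/1.584 = 6792.942.
Then σ = (x₂ − x₁)/(z₂ − z₁) = (8400 − 5500)/1.584 = 1830.578.

μ = 6792.942, σ = 1830.578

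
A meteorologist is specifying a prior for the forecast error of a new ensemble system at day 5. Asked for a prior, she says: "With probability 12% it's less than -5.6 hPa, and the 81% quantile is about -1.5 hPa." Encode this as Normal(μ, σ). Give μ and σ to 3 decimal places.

For Normal(μ,σ), the p-quantile is μ + z_p·σ. Here z_{0.12} = -1.175, z_{0.81} = 0.8779.
So -5.6 = μ − 1.175σ and -1.5 = μ + 0.8779σ.
Subtracting: σ = (-1.5 − -5.6)/(0.8779 − (-1.175)) = 1.997.
Then μ = -5.6 − (-1.175)·1.997 = -3.253.

μ = -3.253, σ = 1.997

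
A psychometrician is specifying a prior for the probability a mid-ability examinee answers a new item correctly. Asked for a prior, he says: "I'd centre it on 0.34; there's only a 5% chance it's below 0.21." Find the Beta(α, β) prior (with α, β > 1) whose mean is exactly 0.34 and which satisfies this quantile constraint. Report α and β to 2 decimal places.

With mean 0.34 fixed, write α = 0.34s, β = 0.66s where s = α+β.
Need P(θ < 0.21) = 0.05 under Beta(0.34s, 0.66s). Normal approximation: (q−m)/√(m(1−m)/s) ≈ z_{0.05} = -1.64, so s ≈ 0.34·0.66·(-1.64)²/(0.21−0.34)² = 35.9.
At s = 35.9: P(θ<0.21) ≈ 0.040. Adjusting to match 0.05 gives s ≈ 31.94.
So α = 0.34·31.94 ≈ 10.86, β = 0.66·31.94 ≈ 21.08.

α ≈ 10.86, β ≈ 21.08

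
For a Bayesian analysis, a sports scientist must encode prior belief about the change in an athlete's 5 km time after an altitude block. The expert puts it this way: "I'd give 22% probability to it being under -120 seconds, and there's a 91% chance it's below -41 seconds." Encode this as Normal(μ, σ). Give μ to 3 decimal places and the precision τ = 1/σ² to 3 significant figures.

μ = -91.129, τ = 0.000715

For Normal(μ,σ), the p-quantile is μ + z_p·σ. Here z_{0.22} = -0.7722, z_{0.91} = 1.341.
So -120 = μ − 0.7722σ and -41 = μ + 1.341σ.
Subtracting: σ = (-41 − -120)/(1.341 − (-0.7722)) = 37.389.
Then μ = -120 − (-0.7722)·37.389 = -91.129.
Precision τ = 1/σ² = 1/37.39² = 0.000715.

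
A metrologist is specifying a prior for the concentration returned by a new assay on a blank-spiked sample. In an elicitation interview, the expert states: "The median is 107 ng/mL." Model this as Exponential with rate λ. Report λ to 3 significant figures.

λ ≈ 0.00648

Exponential median = ln 2 / λ, so λ = ln 2 / 107.0 = 0.00648.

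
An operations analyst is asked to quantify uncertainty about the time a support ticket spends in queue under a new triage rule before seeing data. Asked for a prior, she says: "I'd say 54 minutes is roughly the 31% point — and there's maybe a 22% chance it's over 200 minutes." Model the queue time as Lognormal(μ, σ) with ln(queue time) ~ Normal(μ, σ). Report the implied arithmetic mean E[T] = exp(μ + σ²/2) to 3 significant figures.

E[T] ≈ 154 minutes

If T ~ Lognormal(μ,σ) then ln T ~ Normal(μ,σ), so the p-quantile of ln T is μ + z_p·σ.
ln(54) = 3.989 and ln(200) = 5.298; z_{0.31} = -0.4959, z_{0.78} = 0.7722.
σ = (5.298 − 3.989)/(0.7722 − (-0.4959)) = 1.033.
μ = 3.989 − (-0.4959)·1.033 = 4.501.
E[T] = exp(μ + σ²/2) = exp(4.501 + 0.5331) = 154 minutes.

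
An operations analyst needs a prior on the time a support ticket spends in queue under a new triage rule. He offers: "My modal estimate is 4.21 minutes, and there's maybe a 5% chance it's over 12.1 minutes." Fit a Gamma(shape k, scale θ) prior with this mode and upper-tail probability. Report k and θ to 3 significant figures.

Gamma(k,θ) with k>1 has mode (k−1)θ, so θ = 4.21/(k−1).
Need P(X < 12.1) = 0.95 with θ tied to k this way. Start at k = 2, θ = 4.21: P(X<12.1) ≈ 0.781.
Too low — raise k to concentrate. Iterating converges to k ≈ 3.39.
Then θ = 4.21/(3.39−1) ≈ 1.76.

k ≈ 3.39, θ ≈ 1.76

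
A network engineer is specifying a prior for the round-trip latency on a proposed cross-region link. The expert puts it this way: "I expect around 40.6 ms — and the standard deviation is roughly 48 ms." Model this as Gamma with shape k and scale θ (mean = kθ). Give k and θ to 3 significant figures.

For Gamma(k, scale θ): mean = kθ, variance = kθ², so CV = 1/√k.
CV = SD/mean = 48/40.6 = 1.182, hence k = 1/CV² = 0.715.
Then θ = mean/k = 40.6/0.715 = 56.7.

k ≈ 0.715, θ ≈ 56.7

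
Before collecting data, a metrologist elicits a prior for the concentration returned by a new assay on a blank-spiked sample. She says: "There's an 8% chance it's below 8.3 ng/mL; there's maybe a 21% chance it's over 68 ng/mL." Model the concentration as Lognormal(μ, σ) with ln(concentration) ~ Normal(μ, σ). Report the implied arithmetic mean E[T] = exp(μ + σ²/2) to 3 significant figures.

If T ~ Lognormal(μ,σ) then ln T ~ Normal(μ,σ), so the p-quantile of ln T is μ + z_p·σ.
ln(8.3) = 2.116 and ln(68) = 4.22; z_{0.08} = -1.405, z_{0.79} = 0.8064.
σ = (4.22 − 2.116)/(0.8064 − (-1.405)) = 0.951.
μ = 2.116 − (-1.405)·0.951 = 3.453.
E[T] = exp(μ + σ²/2) = exp(3.453 + 0.4523) = 49.6 ng/mL.

E[T] ≈ 49.6 ng/mL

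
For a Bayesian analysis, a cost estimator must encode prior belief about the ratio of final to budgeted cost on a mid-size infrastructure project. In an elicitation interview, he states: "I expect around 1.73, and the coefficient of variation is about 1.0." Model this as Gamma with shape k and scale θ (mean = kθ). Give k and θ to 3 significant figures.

For Gamma(k, scale θ): mean = kθ, variance = kθ², so CV = 1/√k.
CV = 1.0, hence k = 1/CV² = 1.
Then θ = mean/k = 1.73/1 = 1.73.

k ≈ 1, θ ≈ 1.73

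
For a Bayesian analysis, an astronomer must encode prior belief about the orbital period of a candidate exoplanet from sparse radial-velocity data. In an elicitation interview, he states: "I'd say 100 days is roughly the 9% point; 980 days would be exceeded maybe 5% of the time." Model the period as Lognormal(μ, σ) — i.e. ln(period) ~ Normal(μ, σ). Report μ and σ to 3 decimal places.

If T ~ Lognormal(μ,σ) then ln T ~ Normal(μ,σ), so the p-quantile of ln T is μ + z_p·σ.
ln(100) = 4.605 and ln(980) = 6.888; z_{0.09} = -1.341, z_{0.95} = 1.645.
σ = (6.888 − 4.605)/(1.645 − (-1.341)) = 0.764.
μ = 4.605 − (-1.341)·0.764 = 5.630.

μ ≈ 5.630, σ ≈ 0.764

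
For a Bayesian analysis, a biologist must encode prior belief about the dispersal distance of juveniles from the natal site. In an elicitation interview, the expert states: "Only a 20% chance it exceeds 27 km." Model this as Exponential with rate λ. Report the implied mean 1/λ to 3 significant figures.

mean ≈ 16.8 km

P(T > 27.0) = e^(−λ·27.0) = 0.2, so λ = −ln(0.2)/27.0 = 0.0596.
Mean = 1/λ = 16.8 km.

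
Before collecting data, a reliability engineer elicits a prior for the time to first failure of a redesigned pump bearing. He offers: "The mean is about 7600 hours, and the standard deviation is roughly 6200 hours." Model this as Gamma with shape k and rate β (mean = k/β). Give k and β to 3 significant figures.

For Gamma(k, rate β): mean = k/β, variance = k/β², so CV = 1/√k.
CV = SD/mean = 6200/7600 = 0.8158, hence k = 1/CV² = 1.5.
Then β = k/mean = 1.5/7600 = 0.000198.

k ≈ 1.5, β ≈ 0.000198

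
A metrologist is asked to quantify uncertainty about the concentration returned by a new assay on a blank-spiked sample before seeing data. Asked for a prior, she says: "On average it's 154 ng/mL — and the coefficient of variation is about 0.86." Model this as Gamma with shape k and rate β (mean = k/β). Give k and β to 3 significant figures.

k ≈ 1.35, β ≈ 0.00878

For Gamma(k, rate β): mean = k/β, variance = k/β², so CV = 1/√k.
CV = 0.86, hence k = 1/CV² = 1.35.
Then β = k/mean = 1.35/154 = 0.00878.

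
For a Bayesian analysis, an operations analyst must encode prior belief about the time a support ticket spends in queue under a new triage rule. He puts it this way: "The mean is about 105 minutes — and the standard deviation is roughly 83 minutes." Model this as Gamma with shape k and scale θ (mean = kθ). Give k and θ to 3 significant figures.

k ≈ 1.6, θ ≈ 65.6

For Gamma(k, scale θ): mean = kθ, variance = kθ², so CV = 1/√k.
CV = SD/mean = 83/105 = 0.7905, hence k = 1/CV² = 1.6.
Then θ = mean/k = 105/1.6 = 65.6.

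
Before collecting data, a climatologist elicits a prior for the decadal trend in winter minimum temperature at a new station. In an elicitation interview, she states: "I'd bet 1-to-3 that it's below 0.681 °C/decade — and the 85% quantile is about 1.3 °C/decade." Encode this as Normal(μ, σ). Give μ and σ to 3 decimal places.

μ = 0.925, σ = 0.362

For Normal(μ,σ), the p-quantile is μ + z_p·σ. Here z_{0.25} = -0.6745, z_{0.85} = 1.036.
So 0.681 = μ − 0.6745σ and 1.3 = μ + 1.036σ.
Subtracting: σ = (1.3 − 0.681)/(1.036 − (-0.6745)) = 0.362.
Then μ = 0.681 − (-0.6745)·0.362 = 0.925.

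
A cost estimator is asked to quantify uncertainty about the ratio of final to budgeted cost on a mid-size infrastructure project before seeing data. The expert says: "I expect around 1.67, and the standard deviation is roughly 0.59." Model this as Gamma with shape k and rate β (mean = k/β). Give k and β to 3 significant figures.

k ≈ 8.01, β ≈ 4.8

For Gamma(k, rate β): mean = k/β, variance = k/β², so CV = 1/√k.
CV = SD/mean = 0.59/1.67 = 0.3533, hence k = 1/CV² = 8.01.
Then β = k/mean = 8.01/1.67 = 4.8.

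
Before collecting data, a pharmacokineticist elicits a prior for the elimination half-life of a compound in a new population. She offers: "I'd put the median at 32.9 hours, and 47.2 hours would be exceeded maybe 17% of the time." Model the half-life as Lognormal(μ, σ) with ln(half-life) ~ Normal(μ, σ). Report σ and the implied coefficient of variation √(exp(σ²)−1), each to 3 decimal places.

σ ≈ 0.378, CV ≈ 0.392

If T ~ Lognormal(μ,σ) then ln T ~ Normal(μ,σ), so the p-quantile of ln T is μ + z_p·σ.
ln(32.9) = 3.493 and ln(47.2) = 3.854; z_{0.5} = 0, z_{0.83} = 0.9542.
σ = (3.854 − 3.493)/(0.9542 − (0)) = 0.378.
μ = 3.493 − (0)·0.378 = 3.493.
CV = √(exp(σ²)−1) = √(exp(0.1431)−1) = 0.392.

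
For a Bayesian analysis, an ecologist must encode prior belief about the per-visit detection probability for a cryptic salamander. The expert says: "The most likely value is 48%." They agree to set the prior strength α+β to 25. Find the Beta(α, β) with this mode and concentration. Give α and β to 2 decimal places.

α = 12.04, β = 12.96

For α,β > 1 the Beta mode is (α−1)/(α+β−2). With α+β = 25, the mode is (α−1)/23.
Set (α−1)/23 = 0.48 → α = 1 + 0.48·23 = 12.04.
β = 25 − α = 12.96.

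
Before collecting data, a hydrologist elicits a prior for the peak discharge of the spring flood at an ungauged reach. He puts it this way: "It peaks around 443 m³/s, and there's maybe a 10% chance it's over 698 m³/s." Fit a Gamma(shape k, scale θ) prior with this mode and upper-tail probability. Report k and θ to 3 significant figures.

k ≈ 10.1, θ ≈ 48.8

Gamma(k,θ) with k>1 has mode (k−1)θ, so θ = 443/(k−1).
Need P(X < 698) = 0.9 with θ tied to k this way. Start at k = 2, θ = 443: P(X<698) ≈ 0.467.
Too low — raise k to concentrate. Iterating converges to k ≈ 10.1.
Then θ = 443/(10.1−1) ≈ 48.8.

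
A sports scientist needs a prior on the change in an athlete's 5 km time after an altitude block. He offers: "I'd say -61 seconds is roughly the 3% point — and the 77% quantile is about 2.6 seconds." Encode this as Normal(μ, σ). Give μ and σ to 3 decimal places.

For Normal(μ,σ), the p-quantile is μ + z_p·σ. Here z_{0.03} = -1.881, z_{0.77} = 0.7388.
So -61 = μ − 1.881σ and 2.6 = μ + 0.7388σ.
Subtracting: σ = (2.6 − -61)/(0.7388 − (-1.881)) = 24.278.
Then μ = -61 − (-1.881)·24.278 = -15.338.

μ = -15.338, σ = 24.278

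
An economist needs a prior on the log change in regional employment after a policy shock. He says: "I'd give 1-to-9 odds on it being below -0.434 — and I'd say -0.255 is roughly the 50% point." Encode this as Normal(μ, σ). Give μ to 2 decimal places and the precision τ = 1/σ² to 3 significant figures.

The p-quantile of Normal(μ,σ) is μ + z_p·σ, with z_{0.1} = -1.282 and z_{0.5} = 0.
Eliminate σ: μ = (z₂·x₁ − z₁·x₂)/(z₂ − z₁) = (0·-0.434 − (-1.282)·-0.255)/1.282 = -0.26.
Then σ = (x₂ − x₁)/(z₂ − z₁) = (-0.255 − -0.434)/1.282 = 0.14.
Precision τ = 1/σ² = 1/0.1397² = 51.3.

μ = -0.26, τ = 51.3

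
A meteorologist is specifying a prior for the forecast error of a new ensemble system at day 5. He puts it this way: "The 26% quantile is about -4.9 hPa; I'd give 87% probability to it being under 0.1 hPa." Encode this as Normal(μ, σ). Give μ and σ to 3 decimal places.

The p-quantile of Normal(μ,σ) is μ + z_p·σ, with z_{0.26} = -0.6433 and z_{0.87} = 1.126.
Eliminate σ: μ = (z₂·x₁ − z₁·x₂)/(z₂ − z₁) = (1.126·-4.9 − (-0.6433)·0.1)/1.77 = -3.082.
Then σ = (x₂ − x₁)/(z₂ − z₁) = (0.1 − -4.9)/1.77 = 2.825.

μ = -3.082, σ = 2.825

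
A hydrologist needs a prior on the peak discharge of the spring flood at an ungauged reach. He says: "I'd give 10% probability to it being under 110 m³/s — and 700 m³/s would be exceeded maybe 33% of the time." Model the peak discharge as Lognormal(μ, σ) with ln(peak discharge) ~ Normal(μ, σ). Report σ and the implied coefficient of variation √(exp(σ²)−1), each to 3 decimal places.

σ ≈ 1.075, CV ≈ 1.475

If T ~ Lognormal(μ,σ) then ln T ~ Normal(μ,σ), so the p-quantile of ln T is μ + z_p·σ.
ln(110) = 4.7 and ln(700) = 6.551; z_{0.1} = -1.282, z_{0.67} = 0.4399.
σ = (6.551 − 4.7)/(0.4399 − (-1.282)) = 1.075.
μ = 4.7 − (-1.282)·1.075 = 6.078.
CV = √(exp(σ²)−1) = √(exp(1.1557)−1) = 1.475.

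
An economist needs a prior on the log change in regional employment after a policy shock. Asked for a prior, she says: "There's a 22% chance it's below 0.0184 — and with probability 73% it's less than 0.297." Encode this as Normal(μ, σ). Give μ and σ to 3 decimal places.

μ = 0.174, σ = 0.201

For Normal(μ,σ), the p-quantile is μ + z_p·σ. Here z_{0.22} = -0.7722, z_{0.73} = 0.6128.
So 0.0184 = μ − 0.7722σ and 0.297 = μ + 0.6128σ.
Subtracting: σ = (0.297 − 0.0184)/(0.6128 − (-0.7722)) = 0.201.
Then μ = 0.0184 − (-0.7722)·0.201 = 0.174.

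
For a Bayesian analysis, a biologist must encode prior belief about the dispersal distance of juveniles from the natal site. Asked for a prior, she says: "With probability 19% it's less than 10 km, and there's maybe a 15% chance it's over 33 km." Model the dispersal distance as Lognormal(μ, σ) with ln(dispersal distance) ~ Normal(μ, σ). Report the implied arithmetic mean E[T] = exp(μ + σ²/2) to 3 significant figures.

If T ~ Lognormal(μ,σ) then ln T ~ Normal(μ,σ), so the p-quantile of ln T is μ + z_p·σ.
ln(10) = 2.303 and ln(33) = 3.497; z_{0.19} = -0.8779, z_{0.85} = 1.036.
σ = (3.497 − 2.303)/(1.036 − (-0.8779)) = 0.624.
μ = 2.303 − (-0.8779)·0.624 = 2.850.
E[T] = exp(μ + σ²/2) = exp(2.850 + 0.1945) = 21 km.

E[T] ≈ 21 km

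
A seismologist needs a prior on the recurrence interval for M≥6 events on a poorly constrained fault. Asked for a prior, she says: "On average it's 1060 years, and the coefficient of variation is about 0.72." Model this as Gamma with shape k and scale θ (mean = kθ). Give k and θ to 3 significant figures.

k ≈ 1.93, θ ≈ 550

For Gamma(k, scale θ): mean = kθ, variance = kθ², so CV = 1/√k.
CV = 0.72, hence k = 1/CV² = 1.93.
Then θ = mean/k = 1060/1.93 = 550.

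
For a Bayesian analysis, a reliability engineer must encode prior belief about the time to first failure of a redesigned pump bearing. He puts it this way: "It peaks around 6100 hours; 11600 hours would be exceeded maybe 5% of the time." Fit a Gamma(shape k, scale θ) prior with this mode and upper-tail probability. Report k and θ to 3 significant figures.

k ≈ 7.73, θ ≈ 906

Gamma(k,θ) with k>1 has mode (k−1)θ, so θ = 6100/(k−1).
Need P(X < 11600) = 0.95 with θ tied to k this way. Start at k = 2, θ = 6100: P(X<11600) ≈ 0.567.
Too low — raise k to concentrate. Iterating converges to k ≈ 7.73.
Then θ = 6100/(7.73−1) ≈ 906.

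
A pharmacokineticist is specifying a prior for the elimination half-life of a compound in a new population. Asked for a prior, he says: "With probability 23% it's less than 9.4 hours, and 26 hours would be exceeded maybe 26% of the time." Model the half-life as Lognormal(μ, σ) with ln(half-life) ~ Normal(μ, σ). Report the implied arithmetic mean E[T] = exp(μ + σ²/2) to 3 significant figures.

E[T] ≈ 21.2 hours

If T ~ Lognormal(μ,σ) then ln T ~ Normal(μ,σ), so the p-quantile of ln T is μ + z_p·σ.
ln(9.4) = 2.241 and ln(26) = 3.258; z_{0.23} = -0.7388, z_{0.74} = 0.6433.
σ = (3.258 − 2.241)/(0.6433 − (-0.7388)) = 0.736.
μ = 2.241 − (-0.7388)·0.736 = 2.785.
E[T] = exp(μ + σ²/2) = exp(2.785 + 0.2709) = 21.2 hours.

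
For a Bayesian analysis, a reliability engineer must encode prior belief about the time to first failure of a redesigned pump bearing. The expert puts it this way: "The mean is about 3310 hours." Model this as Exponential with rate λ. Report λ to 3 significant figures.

Exponential mean = 1/λ, so λ = 1/3310.0 = 0.000302.

λ ≈ 0.000302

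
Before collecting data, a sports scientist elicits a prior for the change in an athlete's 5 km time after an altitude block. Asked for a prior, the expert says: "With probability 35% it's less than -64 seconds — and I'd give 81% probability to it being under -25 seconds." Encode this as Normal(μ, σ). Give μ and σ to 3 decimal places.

For Normal(μ,σ), the p-quantile is μ + z_p·σ. Here z_{0.35} = -0.3853, z_{0.81} = 0.8779.
So -64 = μ − 0.3853σ and -25 = μ + 0.8779σ.
Subtracting: σ = (-25 − -64)/(0.8779 − (-0.3853)) = 30.874.
Then μ = -64 − (-0.3853)·30.874 = -52.104.

μ = -52.104, σ = 30.874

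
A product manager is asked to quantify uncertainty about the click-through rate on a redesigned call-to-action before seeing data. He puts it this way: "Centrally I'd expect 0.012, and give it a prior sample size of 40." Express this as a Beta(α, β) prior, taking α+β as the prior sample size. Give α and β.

Under the effective-sample-size interpretation, Beta(α, β) has prior mean α/(α+β) and prior sample size α+β.
So α+β = 40 and α/(α+β) = 0.012, giving α = 0.012·40 = 0.48 and β = 40 − 0.48 = 39.52.

α = 0.48, β = 39.52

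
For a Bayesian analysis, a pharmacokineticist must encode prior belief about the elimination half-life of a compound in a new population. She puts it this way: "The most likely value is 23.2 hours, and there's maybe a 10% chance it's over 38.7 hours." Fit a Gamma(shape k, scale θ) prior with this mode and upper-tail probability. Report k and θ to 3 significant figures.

Gamma(k,θ) with k>1 has mode (k−1)θ, so θ = 23.2/(k−1).
Need P(X < 38.7) = 0.9 with θ tied to k this way. Start at k = 2, θ = 23.2: P(X<38.7) ≈ 0.497.
Too low — raise k to concentrate. Iterating converges to k ≈ 8.21.
Then θ = 23.2/(8.21−1) ≈ 3.22.

k ≈ 8.21, θ ≈ 3.22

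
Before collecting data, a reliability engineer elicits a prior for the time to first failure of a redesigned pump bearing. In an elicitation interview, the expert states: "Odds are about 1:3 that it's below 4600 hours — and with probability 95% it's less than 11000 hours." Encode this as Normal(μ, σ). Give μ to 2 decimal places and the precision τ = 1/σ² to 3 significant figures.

For Normal(μ,σ), the p-quantile is μ + z_p·σ. Here z_{0.25} = -0.6745, z_{0.95} = 1.645.
So 4600 = μ − 0.6745σ and 11000 = μ + 1.645σ.
Subtracting: σ = (11000 − 4600)/(1.645 − (-0.6745)) = 2759.40.
Then μ = 4600 − (-0.6745)·2759.40 = 6461.19.
Precision τ = 1/σ² = 1/2759² = 1.31e-07.

μ = 6461.19, τ = 1.31e-07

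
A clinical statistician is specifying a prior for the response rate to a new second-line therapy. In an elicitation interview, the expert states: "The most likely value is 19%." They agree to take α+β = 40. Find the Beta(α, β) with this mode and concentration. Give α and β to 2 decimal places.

α = 8.22, β = 31.78

For α,β > 1 the Beta mode is (α−1)/(α+β−2). With α+β = 40, the mode is (α−1)/38.
Set (α−1)/38 = 0.19 → α = 1 + 0.19·38 = 8.22.
β = 40 − α = 31.78.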